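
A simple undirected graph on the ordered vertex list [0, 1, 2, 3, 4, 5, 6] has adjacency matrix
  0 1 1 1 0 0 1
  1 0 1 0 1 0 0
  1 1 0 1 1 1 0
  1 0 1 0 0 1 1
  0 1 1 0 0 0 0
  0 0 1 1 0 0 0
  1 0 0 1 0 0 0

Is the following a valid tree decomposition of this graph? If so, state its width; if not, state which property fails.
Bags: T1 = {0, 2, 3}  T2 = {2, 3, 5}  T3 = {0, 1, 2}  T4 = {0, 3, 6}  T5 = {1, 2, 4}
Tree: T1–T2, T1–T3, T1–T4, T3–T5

Every vertex of G appears in some bag (union = {0, 1, 2, 3, 4, 5, 6}); every edge is covered by a bag; and for each vertex v the set of bags containing v is connected in the bag tree. The decomposition is therefore valid. The largest bag has 3 vertices, so the width is 2.

Yes; width 2.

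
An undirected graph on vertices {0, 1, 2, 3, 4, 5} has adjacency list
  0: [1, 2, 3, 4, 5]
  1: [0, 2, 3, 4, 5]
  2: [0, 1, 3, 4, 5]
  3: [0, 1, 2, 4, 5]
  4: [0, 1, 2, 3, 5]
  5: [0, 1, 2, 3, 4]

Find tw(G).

5

A width-5 tree decomposition is:
Bags: B1 = {0, 1, 2, 3, 4, 5}
Tree: (single bag)
A single bag containing all 6 vertices is trivially a valid decomposition of width 5. On the other hand G contains the 6-clique {0, 1, 2, 3, 4, 5}. A clique must lie in a single bag of any decomposition, so no decomposition can have width below 5. Therefore the treewidth is 5.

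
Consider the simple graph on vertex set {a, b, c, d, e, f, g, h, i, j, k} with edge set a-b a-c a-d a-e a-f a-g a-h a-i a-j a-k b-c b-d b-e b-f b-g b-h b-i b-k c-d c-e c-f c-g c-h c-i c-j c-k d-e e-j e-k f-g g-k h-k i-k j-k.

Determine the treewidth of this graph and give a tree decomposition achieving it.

The largest bag has 5 vertices, giving width 4; this decomposition certifies tw(G) ≤ 4. Conversely, {a, c, e, j, k} is a clique of size 5, and the vertices of any clique must share a bag in every tree decomposition; so some bag has ≥ 5 vertices and tw(G) ≥ 4. Therefore the treewidth is 4.

Treewidth 4.
One optimal decomposition is:
Bags: B1 = {a, b, c, e, k}  B2 = {a, b, c, i, k}  B3 = {a, b, c, d, e}  B4 = {a, b, c, h, k}  B5 = {a, b, c, g, k}  B6 = {a, b, c, f, g}  B7 = {a, c, e, j, k}
Tree: B1–B2, B1–B3, B1–B4, B4–B5, B5–B6, B1–B7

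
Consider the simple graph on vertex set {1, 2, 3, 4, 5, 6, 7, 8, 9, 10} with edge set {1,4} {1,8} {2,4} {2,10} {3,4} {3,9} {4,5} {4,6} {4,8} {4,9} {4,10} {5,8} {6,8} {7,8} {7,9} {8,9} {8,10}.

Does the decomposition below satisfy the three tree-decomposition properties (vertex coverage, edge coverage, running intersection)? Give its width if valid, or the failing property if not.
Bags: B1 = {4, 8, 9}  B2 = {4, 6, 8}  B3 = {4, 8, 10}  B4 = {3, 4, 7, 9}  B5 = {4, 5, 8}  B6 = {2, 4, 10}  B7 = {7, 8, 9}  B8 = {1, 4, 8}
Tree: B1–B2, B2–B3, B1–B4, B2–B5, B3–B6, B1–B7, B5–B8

No — bags containing vertex 7 are not connected in the tree.

A tree decomposition must satisfy three properties: every vertex lies in some bag; for every edge, both endpoints lie together in some bag; and for every vertex, the bags containing it form a connected subtree. Here bags containing vertex 7 are not connected in the tree, so the decomposition is invalid.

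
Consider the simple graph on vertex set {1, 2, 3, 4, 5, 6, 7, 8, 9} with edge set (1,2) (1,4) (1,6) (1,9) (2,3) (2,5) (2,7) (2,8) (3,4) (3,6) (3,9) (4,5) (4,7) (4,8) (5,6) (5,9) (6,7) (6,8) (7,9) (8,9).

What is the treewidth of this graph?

A width-4 tree decomposition is:
Bags: B1 = {2, 4, 5, 6, 9}  B2 = {2, 3, 4, 6, 9}  B3 = {1, 2, 4, 6, 9}  B4 = {2, 4, 6, 7, 9}  B5 = {2, 4, 6, 8, 9}
Tree: B1–B2, B2–B3, B3–B4, B4–B5
Every bag has size at most 5, so the width is 5 − 1 = 4 and tw(G) ≤ 4. For the lower bound: the 5 vertex sets {5,6}, {3,9}, {1,2}, {4}, {7} are disjoint, each induces a connected subgraph, and every pair is joined by at least one edge of G. Contracting each set to a single vertex therefore yields K_{5} as a minor, and since treewidth is minor-monotone, tw(G) ≥ tw(K_{5}) = 4. The upper and lower bounds meet at 4, so that is the treewidth.

4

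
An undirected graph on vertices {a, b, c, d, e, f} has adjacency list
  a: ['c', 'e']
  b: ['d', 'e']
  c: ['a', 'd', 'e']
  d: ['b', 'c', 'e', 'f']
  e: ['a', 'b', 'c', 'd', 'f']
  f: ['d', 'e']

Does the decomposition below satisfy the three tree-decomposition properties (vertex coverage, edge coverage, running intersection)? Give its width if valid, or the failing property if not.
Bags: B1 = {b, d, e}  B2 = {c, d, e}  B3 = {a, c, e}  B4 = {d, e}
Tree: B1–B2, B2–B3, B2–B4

No — vertex f appears in no bag.

A tree decomposition must satisfy three properties: every vertex lies in some bag; for every edge, both endpoints lie together in some bag; and for every vertex, the bags containing it form a connected subtree. Here vertex f appears in no bag, so the decomposition is invalid.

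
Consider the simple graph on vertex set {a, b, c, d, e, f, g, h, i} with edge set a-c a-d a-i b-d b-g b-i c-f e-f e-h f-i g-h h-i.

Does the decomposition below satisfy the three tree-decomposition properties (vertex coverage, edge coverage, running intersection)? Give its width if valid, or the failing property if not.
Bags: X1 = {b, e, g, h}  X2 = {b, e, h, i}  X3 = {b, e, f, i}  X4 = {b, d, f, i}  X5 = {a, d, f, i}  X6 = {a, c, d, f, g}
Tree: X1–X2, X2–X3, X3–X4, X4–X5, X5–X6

No — bags containing vertex g are not connected in the tree.

A tree decomposition must satisfy three properties: every vertex lies in some bag; for every edge, both endpoints lie together in some bag; and for every vertex, the bags containing it form a connected subtree. Here bags containing vertex g are not connected in the tree, so the decomposition is invalid.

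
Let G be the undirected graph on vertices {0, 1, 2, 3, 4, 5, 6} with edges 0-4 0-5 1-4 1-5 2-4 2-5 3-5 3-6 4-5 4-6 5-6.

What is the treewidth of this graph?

2

A width-2 tree decomposition is:
Bags: B1 = {4, 5, 6}  B2 = {2, 4, 5}  B3 = {1, 4, 5}  B4 = {3, 5, 6}  B5 = {0, 4, 5}
Tree: B1–B2, B1–B3, B1–B4, B1–B5
Each bag holds 3 vertices, so the decomposition has width 2, which upper-bounds the treewidth. On the other hand G contains the 3-clique {3, 5, 6}. A clique must lie in a single bag of any decomposition, so no decomposition can have width below 2. Combining the bounds, tw(G) = 2.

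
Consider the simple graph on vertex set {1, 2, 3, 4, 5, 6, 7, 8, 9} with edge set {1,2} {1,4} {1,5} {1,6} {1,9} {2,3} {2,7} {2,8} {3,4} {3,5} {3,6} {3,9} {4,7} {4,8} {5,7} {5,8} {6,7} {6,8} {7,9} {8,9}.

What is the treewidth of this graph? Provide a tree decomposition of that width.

Treewidth 4.
Bags: B1 = {1, 3, 4, 7, 8}  B2 = {1, 3, 5, 7, 8}  B3 = {1, 3, 6, 7, 8}  B4 = {1, 2, 3, 7, 8}  B5 = {1, 3, 7, 8, 9}
Tree: B1–B2, B2–B3, B3–B4, B4–B5

The largest bag has 5 vertices, giving width 4; this decomposition certifies tw(G) ≤ 4. For the lower bound: the 5 vertex sets {4,7}, {5,8}, {3,6}, {1}, {2} are disjoint, each induces a connected subgraph, and every pair is joined by at least one edge of G. Contracting each set to a single vertex therefore yields K_{5} as a minor, and since treewidth is minor-monotone, tw(G) ≥ tw(K_{5}) = 4. The upper and lower bounds meet at 4, so that is the treewidth.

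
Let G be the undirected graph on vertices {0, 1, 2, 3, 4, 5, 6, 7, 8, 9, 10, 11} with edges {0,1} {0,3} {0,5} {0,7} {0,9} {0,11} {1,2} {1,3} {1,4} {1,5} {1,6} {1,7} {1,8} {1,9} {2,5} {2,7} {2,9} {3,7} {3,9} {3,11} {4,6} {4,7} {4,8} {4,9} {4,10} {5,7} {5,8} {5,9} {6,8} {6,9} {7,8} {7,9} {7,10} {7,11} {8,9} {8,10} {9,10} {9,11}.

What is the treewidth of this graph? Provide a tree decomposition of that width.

Treewidth 4.
Bags: B1 = {1, 5, 7, 8, 9}  B2 = {1, 2, 5, 7, 9}  B3 = {1, 4, 7, 8, 9}  B4 = {1, 4, 6, 8, 9}  B5 = {0, 1, 5, 7, 9}  B6 = {0, 1, 3, 7, 9}  B7 = {4, 7, 8, 9, 10}  B8 = {0, 3, 7, 9, 11}
Tree: B1–B2, B1–B3, B3–B4, B1–B5, B5–B6, B3–B7, B6–B8

The largest bag has 5 vertices, giving width 4; this decomposition certifies tw(G) ≤ 4. Conversely, {1, 4, 6, 8, 9} is a clique of size 5, and the vertices of any clique must share a bag in every tree decomposition; so some bag has ≥ 5 vertices and tw(G) ≥ 4. Hence tw(G) = 4 exactly.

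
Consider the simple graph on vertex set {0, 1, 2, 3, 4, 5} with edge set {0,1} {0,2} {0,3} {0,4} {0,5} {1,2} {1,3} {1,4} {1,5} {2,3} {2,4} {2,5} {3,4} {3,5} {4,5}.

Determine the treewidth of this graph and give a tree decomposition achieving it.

With just one bag of size 6, the width is 6 − 1 = 5, so tw(G) ≤ 5. On the other hand G contains the 6-clique {0, 1, 2, 3, 4, 5}. A clique must lie in a single bag of any decomposition, so no decomposition can have width below 5. Therefore the treewidth is 5.

Treewidth 5.
Bags: B1 = {0, 1, 2, 3, 4, 5}
Tree: (single bag)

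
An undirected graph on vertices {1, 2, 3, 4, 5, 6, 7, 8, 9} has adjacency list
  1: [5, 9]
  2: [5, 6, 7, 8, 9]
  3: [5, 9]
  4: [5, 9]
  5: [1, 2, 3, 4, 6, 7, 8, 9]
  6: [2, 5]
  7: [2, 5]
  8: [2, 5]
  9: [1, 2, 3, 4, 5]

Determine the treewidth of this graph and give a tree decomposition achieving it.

Treewidth 2.
Bags: B1 = {2, 5, 9}  B2 = {3, 5, 9}  B3 = {1, 5, 9}  B4 = {4, 5, 9}  B5 = {2, 5, 8}  B6 = {2, 5, 7}  B7 = {2, 5, 6}
Tree: B1–B2, B2–B3, B3–B4, B1–B5, B1–B6, B1–B7

Every bag has size at most 3, so the width is 3 − 1 = 2 and tw(G) ≤ 2. For the lower bound, the 3 vertices {1, 5, 9} are pairwise adjacent, and any tree decomposition puts a clique entirely inside one bag — forcing width ≥ 2. Hence tw(G) = 2 exactly.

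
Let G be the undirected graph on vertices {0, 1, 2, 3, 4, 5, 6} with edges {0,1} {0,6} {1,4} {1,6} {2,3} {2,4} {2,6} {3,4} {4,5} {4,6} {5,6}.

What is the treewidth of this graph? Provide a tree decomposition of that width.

Every bag has size at most 3, so the width is 3 − 1 = 2 and tw(G) ≤ 2. For the lower bound, the 3 vertices {0, 1, 6} are pairwise adjacent, and any tree decomposition puts a clique entirely inside one bag — forcing width ≥ 2. Hence tw(G) = 2 exactly.

Treewidth 2.
One such decomposition:
Bags: B1 = {2, 4, 6}  B2 = {1, 4, 6}  B3 = {0, 1, 6}  B4 = {4, 5, 6}  B5 = {2, 3, 4}
Tree: B1–B2, B2–B3, B2–B4, B1–B5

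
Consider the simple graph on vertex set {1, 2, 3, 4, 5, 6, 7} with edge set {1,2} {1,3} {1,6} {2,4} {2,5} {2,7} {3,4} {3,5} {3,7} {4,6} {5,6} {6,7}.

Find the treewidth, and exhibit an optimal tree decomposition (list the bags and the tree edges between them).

Each bag holds 4 vertices, so the decomposition has width 3, which upper-bounds the treewidth. For the lower bound: the 4 vertex sets {1,2}, {3,4}, {6}, {5} are disjoint, each induces a connected subgraph, and every pair is joined by at least one edge of G. Contracting each set to a single vertex therefore yields K_{4} as a minor, and since treewidth is minor-monotone, tw(G) ≥ tw(K_{4}) = 3. Therefore the treewidth is 3.

Treewidth 3.
Bags: B1 = {1, 2, 3, 6}  B2 = {2, 3, 4, 6}  B3 = {2, 3, 5, 6}  B4 = {2, 3, 6, 7}
Tree: B1–B2, B2–B3, B3–B4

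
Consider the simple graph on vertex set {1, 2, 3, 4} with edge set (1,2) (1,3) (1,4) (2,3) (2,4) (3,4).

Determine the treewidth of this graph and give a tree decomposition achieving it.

Treewidth 3.
One optimal decomposition is:
Bags: B1 = {1, 2, 3, 4}
Tree: (single bag)

With just one bag of size 4, the width is 4 − 1 = 3, so tw(G) ≤ 3. Conversely, {1, 2, 3, 4} is a clique of size 4, and the vertices of any clique must share a bag in every tree decomposition; so some bag has ≥ 4 vertices and tw(G) ≥ 3. The upper and lower bounds meet at 3, so that is the treewidth.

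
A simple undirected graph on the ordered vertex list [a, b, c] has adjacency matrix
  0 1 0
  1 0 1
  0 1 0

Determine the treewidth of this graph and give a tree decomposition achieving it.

Each bag holds 2 vertices, so the decomposition has width 1, which upper-bounds the treewidth. G has an edge, so its treewidth is at least 1. The upper and lower bounds meet at 1, so that is the treewidth.

Treewidth 1.
Bags: B1 = {a, b}  B2 = {b, c}
Tree: B1–B2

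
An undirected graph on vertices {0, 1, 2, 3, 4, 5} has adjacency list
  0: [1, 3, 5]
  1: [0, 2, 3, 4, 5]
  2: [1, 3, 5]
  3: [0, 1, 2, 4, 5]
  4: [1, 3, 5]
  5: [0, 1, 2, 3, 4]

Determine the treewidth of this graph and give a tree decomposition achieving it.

Every bag has size at most 4, so the width is 4 − 1 = 3 and tw(G) ≤ 3. On the other hand G contains the 4-clique {0, 1, 3, 5}. A clique must lie in a single bag of any decomposition, so no decomposition can have width below 3. Therefore the treewidth is 3.

Treewidth 3.
One optimal decomposition is:
Bags: B1 = {1, 3, 4, 5}  B2 = {1, 2, 3, 5}  B3 = {0, 1, 3, 5}
Tree: B1–B2, B1–B3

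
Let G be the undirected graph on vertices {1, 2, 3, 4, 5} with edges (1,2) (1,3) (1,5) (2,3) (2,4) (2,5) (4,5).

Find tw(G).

A width-2 tree decomposition is:
Bags: B1 = {1, 2, 5}  B2 = {1, 2, 3}  B3 = {2, 4, 5}
Tree: B1–B2, B1–B3
Every bag has size at most 3, so the width is 3 − 1 = 2 and tw(G) ≤ 2. Conversely, {1, 2, 3} is a clique of size 3, and the vertices of any clique must share a bag in every tree decomposition; so some bag has ≥ 3 vertices and tw(G) ≥ 2. The upper and lower bounds meet at 2, so that is the treewidth.

2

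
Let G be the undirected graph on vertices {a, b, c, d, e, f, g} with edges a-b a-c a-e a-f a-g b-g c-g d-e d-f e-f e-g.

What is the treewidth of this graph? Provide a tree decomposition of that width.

Treewidth 2.
One such decomposition:
Bags: B1 = {a, e, g}  B2 = {a, e, f}  B3 = {a, b, g}  B4 = {a, c, g}  B5 = {d, e, f}
Tree: B1–B2, B1–B3, B1–B4, B2–B5

The largest bag has 3 vertices, giving width 2; this decomposition certifies tw(G) ≤ 2. Conversely, {d, e, f} is a clique of size 3, and the vertices of any clique must share a bag in every tree decomposition; so some bag has ≥ 3 vertices and tw(G) ≥ 2. Hence tw(G) = 2 exactly.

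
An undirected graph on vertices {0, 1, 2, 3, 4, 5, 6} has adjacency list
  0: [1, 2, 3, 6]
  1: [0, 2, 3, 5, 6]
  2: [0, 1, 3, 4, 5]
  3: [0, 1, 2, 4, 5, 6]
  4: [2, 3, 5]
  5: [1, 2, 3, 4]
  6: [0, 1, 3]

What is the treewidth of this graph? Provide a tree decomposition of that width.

Every bag has size at most 4, so the width is 4 − 1 = 3 and tw(G) ≤ 3. On the other hand G contains the 4-clique {0, 1, 2, 3}. A clique must lie in a single bag of any decomposition, so no decomposition can have width below 3. Hence tw(G) = 3 exactly.

Treewidth 3.
One such decomposition:
Bags: B1 = {0, 1, 2, 3}  B2 = {1, 2, 3, 5}  B3 = {0, 1, 3, 6}  B4 = {2, 3, 4, 5}
Tree: B1–B2, B1–B3, B2–B4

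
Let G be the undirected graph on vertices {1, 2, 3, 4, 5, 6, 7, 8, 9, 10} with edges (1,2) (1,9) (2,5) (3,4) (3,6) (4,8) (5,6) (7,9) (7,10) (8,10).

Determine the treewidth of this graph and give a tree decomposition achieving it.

The largest bag has 3 vertices, giving width 2; this decomposition certifies tw(G) ≤ 2. Since 8–4–3–6–5–2–1–9–7–10–8 is a cycle in G, G is not acyclic. Forests are exactly the graphs of treewidth ≤ 1, so tw(G) ≥ 2. Combining the bounds, tw(G) = 2.

Treewidth 2.
One optimal decomposition is:
Bags: B1 = {3, 4, 8}  B2 = {3, 6, 8}  B3 = {5, 6, 8}  B4 = {2, 5, 8}  B5 = {1, 2, 8}  B6 = {1, 8, 9}  B7 = {7, 8, 9}  B8 = {7, 8, 10}
Tree: B1–B2, B2–B3, B3–B4, B4–B5, B5–B6, B6–B7, B7–B8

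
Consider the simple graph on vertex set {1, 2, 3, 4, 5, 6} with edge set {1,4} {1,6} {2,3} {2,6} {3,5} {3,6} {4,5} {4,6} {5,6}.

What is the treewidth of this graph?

A width-2 tree decomposition is:
Bags: B1 = {3, 5, 6}  B2 = {4, 5, 6}  B3 = {1, 4, 6}  B4 = {2, 3, 6}
Tree: B1–B2, B2–B3, B1–B4
The largest bag has 3 vertices, giving width 2; this decomposition certifies tw(G) ≤ 2. On the other hand G contains the 3-clique {1, 4, 6}. A clique must lie in a single bag of any decomposition, so no decomposition can have width below 2. The upper and lower bounds meet at 2, so that is the treewidth.

2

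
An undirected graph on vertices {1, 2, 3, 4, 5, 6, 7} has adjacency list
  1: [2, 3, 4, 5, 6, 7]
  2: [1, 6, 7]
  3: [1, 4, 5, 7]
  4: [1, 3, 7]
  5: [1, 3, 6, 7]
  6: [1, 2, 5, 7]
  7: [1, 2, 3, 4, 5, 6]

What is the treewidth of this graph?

A width-3 tree decomposition is:
Bags: B1 = {1, 2, 6, 7}  B2 = {1, 5, 6, 7}  B3 = {1, 3, 5, 7}  B4 = {1, 3, 4, 7}
Tree: B1–B2, B2–B3, B3–B4
Every bag has size at most 4, so the width is 4 − 1 = 3 and tw(G) ≤ 3. For the lower bound, the 4 vertices {1, 2, 6, 7} are pairwise adjacent, and any tree decomposition puts a clique entirely inside one bag — forcing width ≥ 3. Hence tw(G) = 3 exactly.

3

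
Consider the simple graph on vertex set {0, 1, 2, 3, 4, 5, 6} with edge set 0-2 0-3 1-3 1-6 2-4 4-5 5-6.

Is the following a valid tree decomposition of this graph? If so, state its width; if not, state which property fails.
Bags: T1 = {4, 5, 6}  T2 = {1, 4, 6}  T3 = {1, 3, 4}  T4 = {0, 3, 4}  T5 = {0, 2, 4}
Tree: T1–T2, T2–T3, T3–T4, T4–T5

Every vertex of G appears in some bag (union = {0, 1, 2, 3, 4, 5, 6}); every edge is covered by a bag; and for each vertex v the set of bags containing v is connected in the bag tree. The decomposition is therefore valid. The largest bag has 3 vertices, so the width is 2.

Yes; width 2.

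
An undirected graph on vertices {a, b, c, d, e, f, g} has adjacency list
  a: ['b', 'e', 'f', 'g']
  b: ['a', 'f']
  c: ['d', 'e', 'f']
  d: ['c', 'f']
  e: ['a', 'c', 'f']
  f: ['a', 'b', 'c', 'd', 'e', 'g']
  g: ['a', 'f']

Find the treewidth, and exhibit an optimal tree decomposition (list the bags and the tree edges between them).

Treewidth 2.
Bags: B1 = {c, e, f}  B2 = {c, d, f}  B3 = {a, e, f}  B4 = {a, b, f}  B5 = {a, f, g}
Tree: B1–B2, B1–B3, B3–B4, B3–B5

Each bag holds 3 vertices, so the decomposition has width 2, which upper-bounds the treewidth. For the lower bound, the 3 vertices {c, d, f} are pairwise adjacent, and any tree decomposition puts a clique entirely inside one bag — forcing width ≥ 2. Combining the bounds, tw(G) = 2.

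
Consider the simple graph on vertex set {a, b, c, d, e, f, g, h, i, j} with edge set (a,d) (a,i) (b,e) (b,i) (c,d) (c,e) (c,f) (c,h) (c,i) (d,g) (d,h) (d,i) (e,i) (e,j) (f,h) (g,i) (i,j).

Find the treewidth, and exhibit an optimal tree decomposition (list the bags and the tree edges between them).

Each bag holds 3 vertices, so the decomposition has width 2, which upper-bounds the treewidth. Conversely, {c, d, h} is a clique of size 3, and the vertices of any clique must share a bag in every tree decomposition; so some bag has ≥ 3 vertices and tw(G) ≥ 2. Therefore the treewidth is 2.

Treewidth 2.
One such decomposition:
Bags: B1 = {e, i, j}  B2 = {c, e, i}  B3 = {c, d, i}  B4 = {a, d, i}  B5 = {d, g, i}  B6 = {b, e, i}  B7 = {c, d, h}  B8 = {c, f, h}
Tree: B1–B2, B2–B3, B3–B4, B3–B5, B1–B6, B3–B7, B7–B8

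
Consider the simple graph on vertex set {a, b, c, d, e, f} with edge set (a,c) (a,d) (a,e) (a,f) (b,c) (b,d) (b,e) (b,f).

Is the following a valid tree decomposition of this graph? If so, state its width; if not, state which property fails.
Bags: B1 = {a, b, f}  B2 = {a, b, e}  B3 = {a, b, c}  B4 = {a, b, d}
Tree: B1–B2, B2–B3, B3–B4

Vertex coverage: the bags together contain {a, b, c, d, e, f}, the full vertex set. Edge coverage: each edge of G has both endpoints in at least one bag. Running intersection: for every vertex, the bags containing it form a connected subtree. All three properties hold, so this is a valid tree decomposition of width max|bag| − 1 = 2, and hence tw(G) ≤ 2.

Yes; width 2.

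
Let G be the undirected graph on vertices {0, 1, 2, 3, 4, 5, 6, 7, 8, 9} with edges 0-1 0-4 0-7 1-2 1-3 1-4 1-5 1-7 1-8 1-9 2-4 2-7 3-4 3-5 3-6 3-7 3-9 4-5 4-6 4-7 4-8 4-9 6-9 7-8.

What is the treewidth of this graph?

A width-3 tree decomposition is:
Bags: B1 = {1, 3, 4, 5}  B2 = {1, 3, 4, 9}  B3 = {1, 3, 4, 7}  B4 = {1, 4, 7, 8}  B5 = {0, 1, 4, 7}  B6 = {1, 2, 4, 7}  B7 = {3, 4, 6, 9}
Tree: B1–B2, B1–B3, B3–B4, B4–B5, B3–B6, B2–B7
Each bag holds 4 vertices, so the decomposition has width 3, which upper-bounds the treewidth. For the lower bound, the 4 vertices {1, 3, 4, 9} are pairwise adjacent, and any tree decomposition puts a clique entirely inside one bag — forcing width ≥ 3. Hence tw(G) = 3 exactly.

3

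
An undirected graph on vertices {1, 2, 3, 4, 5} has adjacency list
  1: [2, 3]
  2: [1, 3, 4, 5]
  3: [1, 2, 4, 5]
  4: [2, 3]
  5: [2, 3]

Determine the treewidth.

A width-2 tree decomposition is:
Bags: B1 = {2, 3, 4}  B2 = {1, 2, 3}  B3 = {2, 3, 5}
Tree: B1–B2, B1–B3
Every bag has size at most 3, so the width is 3 − 1 = 2 and tw(G) ≤ 2. On the other hand G contains the 3-clique {1, 2, 3}. A clique must lie in a single bag of any decomposition, so no decomposition can have width below 2. The upper and lower bounds meet at 2, so that is the treewidth.

2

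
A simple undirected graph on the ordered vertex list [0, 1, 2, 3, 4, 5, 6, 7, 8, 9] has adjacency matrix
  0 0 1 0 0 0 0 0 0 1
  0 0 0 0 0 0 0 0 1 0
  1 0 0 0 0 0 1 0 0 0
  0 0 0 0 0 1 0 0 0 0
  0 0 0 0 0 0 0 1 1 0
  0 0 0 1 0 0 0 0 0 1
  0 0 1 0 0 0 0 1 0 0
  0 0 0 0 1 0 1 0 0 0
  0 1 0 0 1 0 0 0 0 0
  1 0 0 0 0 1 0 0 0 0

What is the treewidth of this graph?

1

A width-1 tree decomposition is:
Bags: B1 = {3, 5}  B2 = {5, 9}  B3 = {0, 9}  B4 = {0, 2}  B5 = {2, 6}  B6 = {6, 7}  B7 = {4, 7}  B8 = {4, 8}  B9 = {1, 8}
Tree: B1–B2, B2–B3, B3–B4, B4–B5, B5–B6, B6–B7, B7–B8, B8–B9
The largest bag has 2 vertices, giving width 1; this decomposition certifies tw(G) ≤ 1. Any graph with an edge has treewidth ≥ 1, and G has the edge 3–5. Combining the bounds, tw(G) = 1.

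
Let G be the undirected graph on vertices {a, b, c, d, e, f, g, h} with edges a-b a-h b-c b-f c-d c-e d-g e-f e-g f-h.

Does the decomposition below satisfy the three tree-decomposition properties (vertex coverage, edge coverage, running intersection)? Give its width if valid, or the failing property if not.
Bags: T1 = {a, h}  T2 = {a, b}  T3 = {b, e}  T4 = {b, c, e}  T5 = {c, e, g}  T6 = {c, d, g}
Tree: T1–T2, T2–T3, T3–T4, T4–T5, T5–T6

No — vertex f appears in no bag.

A tree decomposition must satisfy three properties: every vertex lies in some bag; for every edge, both endpoints lie together in some bag; and for every vertex, the bags containing it form a connected subtree. Here vertex f appears in no bag, so the decomposition is invalid.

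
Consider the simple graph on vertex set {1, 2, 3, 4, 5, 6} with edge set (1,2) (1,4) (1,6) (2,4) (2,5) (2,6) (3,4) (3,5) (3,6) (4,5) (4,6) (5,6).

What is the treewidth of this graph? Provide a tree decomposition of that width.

Each bag holds 4 vertices, so the decomposition has width 3, which upper-bounds the treewidth. Conversely, {1, 2, 4, 6} is a clique of size 4, and the vertices of any clique must share a bag in every tree decomposition; so some bag has ≥ 4 vertices and tw(G) ≥ 3. Therefore the treewidth is 3.

Treewidth 3.
One optimal decomposition is:
Bags: B1 = {3, 4, 5, 6}  B2 = {2, 4, 5, 6}  B3 = {1, 2, 4, 6}
Tree: B1–B2, B2–B3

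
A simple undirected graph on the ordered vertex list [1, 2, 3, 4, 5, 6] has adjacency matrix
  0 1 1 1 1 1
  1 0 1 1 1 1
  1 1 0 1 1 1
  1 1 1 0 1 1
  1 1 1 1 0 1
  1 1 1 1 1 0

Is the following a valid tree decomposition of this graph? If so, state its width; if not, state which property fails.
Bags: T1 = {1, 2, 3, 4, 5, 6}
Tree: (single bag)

Yes; width 5.

Checking the three conditions: (i) the bags cover all of {1, 2, 3, 4, 5, 6}; (ii) for each edge, some bag contains both endpoints; (iii) the bags containing any fixed vertex form a subtree. All hold, so the decomposition is valid with width 6 − 1 = 5.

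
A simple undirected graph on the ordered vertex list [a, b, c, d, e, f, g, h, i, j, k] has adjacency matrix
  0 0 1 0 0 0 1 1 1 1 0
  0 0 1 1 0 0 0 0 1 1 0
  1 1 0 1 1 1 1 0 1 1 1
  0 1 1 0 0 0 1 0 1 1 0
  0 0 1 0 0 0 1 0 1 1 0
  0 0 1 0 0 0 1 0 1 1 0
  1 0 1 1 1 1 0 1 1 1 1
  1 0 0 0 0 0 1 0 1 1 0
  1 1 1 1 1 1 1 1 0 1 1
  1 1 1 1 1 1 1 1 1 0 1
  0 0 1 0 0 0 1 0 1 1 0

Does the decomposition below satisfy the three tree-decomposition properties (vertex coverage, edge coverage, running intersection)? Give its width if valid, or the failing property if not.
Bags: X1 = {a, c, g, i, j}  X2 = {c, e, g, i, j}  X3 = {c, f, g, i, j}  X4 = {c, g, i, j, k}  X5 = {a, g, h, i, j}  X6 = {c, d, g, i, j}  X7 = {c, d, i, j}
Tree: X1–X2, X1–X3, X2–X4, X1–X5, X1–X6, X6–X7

No — vertex b appears in no bag.

A tree decomposition must satisfy three properties: every vertex lies in some bag; for every edge, both endpoints lie together in some bag; and for every vertex, the bags containing it form a connected subtree. Here vertex b appears in no bag, so the decomposition is invalid.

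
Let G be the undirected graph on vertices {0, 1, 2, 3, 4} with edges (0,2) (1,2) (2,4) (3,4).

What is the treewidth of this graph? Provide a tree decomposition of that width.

Each bag holds 2 vertices, so the decomposition has width 1, which upper-bounds the treewidth. Since G has at least one edge (e.g. 4–3), it is not an edgeless graph, so tw(G) ≥ 1. Combining the bounds, tw(G) = 1.

Treewidth 1.
Bags: B1 = {3, 4}  B2 = {2, 4}  B3 = {1, 2}  B4 = {0, 2}
Tree: B1–B2, B2–B3, B2–B4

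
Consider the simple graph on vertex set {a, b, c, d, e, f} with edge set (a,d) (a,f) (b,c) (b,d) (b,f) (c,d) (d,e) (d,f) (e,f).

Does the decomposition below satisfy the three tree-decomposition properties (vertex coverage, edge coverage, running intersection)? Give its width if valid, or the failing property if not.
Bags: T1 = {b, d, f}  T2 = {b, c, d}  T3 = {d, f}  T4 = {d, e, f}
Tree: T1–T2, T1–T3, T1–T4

No — vertex a appears in no bag.

A tree decomposition must satisfy three properties: every vertex lies in some bag; for every edge, both endpoints lie together in some bag; and for every vertex, the bags containing it form a connected subtree. Here vertex a appears in no bag, so the decomposition is invalid.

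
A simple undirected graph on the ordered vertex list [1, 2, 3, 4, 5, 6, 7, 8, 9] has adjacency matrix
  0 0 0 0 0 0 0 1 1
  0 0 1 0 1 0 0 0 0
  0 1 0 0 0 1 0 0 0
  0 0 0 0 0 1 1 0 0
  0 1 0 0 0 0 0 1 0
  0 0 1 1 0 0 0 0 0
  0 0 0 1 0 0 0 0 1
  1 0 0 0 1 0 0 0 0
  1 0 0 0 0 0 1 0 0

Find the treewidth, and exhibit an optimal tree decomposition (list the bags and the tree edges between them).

The largest bag has 3 vertices, giving width 2; this decomposition certifies tw(G) ≤ 2. Since 4–6–3–2–5–8–1–9–7–4 is a cycle in G, G is not acyclic. Forests are exactly the graphs of treewidth ≤ 1, so tw(G) ≥ 2. The upper and lower bounds meet at 2, so that is the treewidth.

Treewidth 2.
One optimal decomposition is:
Bags: B1 = {3, 4, 6}  B2 = {2, 3, 4}  B3 = {2, 4, 5}  B4 = {4, 5, 8}  B5 = {1, 4, 8}  B6 = {1, 4, 9}  B7 = {4, 7, 9}
Tree: B1–B2, B2–B3, B3–B4, B4–B5, B5–B6, B6–B7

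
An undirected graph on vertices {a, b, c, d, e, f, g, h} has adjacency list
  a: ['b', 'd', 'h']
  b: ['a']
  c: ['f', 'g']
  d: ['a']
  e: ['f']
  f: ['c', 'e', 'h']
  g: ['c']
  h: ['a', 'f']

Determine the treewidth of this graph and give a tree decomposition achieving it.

Each bag holds 2 vertices, so the decomposition has width 1, which upper-bounds the treewidth. G has an edge, so its treewidth is at least 1. Hence tw(G) = 1 exactly.

Treewidth 1.
Bags: B1 = {f, h}  B2 = {a, h}  B3 = {a, d}  B4 = {c, f}  B5 = {e, f}  B6 = {a, b}  B7 = {c, g}
Tree: B1–B2, B2–B3, B1–B4, B4–B5, B2–B6, B4–B7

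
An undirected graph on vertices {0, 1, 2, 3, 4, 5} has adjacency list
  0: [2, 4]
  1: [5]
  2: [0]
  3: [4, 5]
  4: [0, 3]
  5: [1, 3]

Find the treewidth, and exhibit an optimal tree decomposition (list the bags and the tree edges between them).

Treewidth 1.
Bags: B1 = {0, 2}  B2 = {0, 4}  B3 = {3, 4}  B4 = {3, 5}  B5 = {1, 5}
Tree: B1–B2, B2–B3, B3–B4, B4–B5

Each bag holds 2 vertices, so the decomposition has width 1, which upper-bounds the treewidth. Any graph with an edge has treewidth ≥ 1, and G has the edge 2–0. Combining the bounds, tw(G) = 1.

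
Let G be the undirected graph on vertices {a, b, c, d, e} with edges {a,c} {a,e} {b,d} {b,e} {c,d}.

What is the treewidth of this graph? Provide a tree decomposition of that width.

Each bag holds 3 vertices, so the decomposition has width 2, which upper-bounds the treewidth. The edges c–d–b–e–a–c form a cycle, so G is not a tree and its treewidth is at least 2. The upper and lower bounds meet at 2, so that is the treewidth.

Treewidth 2.
Bags: B1 = {b, c, d}  B2 = {b, c, e}  B3 = {a, c, e}
Tree: B1–B2, B2–B3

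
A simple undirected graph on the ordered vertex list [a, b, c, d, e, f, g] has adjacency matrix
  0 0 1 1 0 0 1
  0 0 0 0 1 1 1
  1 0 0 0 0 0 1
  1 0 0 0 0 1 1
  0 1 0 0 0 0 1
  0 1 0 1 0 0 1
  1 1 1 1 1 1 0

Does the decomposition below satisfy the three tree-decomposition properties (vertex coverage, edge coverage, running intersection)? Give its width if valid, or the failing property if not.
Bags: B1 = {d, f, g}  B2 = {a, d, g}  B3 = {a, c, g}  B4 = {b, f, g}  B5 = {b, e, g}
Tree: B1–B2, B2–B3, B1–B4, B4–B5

Yes; width 2.

Checking the three conditions: (i) the bags cover all of {a, b, c, d, e, f, g}; (ii) for each edge, some bag contains both endpoints; (iii) the bags containing any fixed vertex form a subtree. All hold, so the decomposition is valid with width 3 − 1 = 2.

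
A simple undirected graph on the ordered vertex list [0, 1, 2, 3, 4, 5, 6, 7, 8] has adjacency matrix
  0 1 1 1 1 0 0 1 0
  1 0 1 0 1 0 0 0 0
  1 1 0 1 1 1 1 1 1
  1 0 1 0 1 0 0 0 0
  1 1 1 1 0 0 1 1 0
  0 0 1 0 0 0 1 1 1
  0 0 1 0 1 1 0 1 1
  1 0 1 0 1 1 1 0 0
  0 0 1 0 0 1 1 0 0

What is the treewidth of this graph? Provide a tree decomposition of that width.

The largest bag has 4 vertices, giving width 3; this decomposition certifies tw(G) ≤ 3. For the lower bound, the 4 vertices {2, 5, 6, 8} are pairwise adjacent, and any tree decomposition puts a clique entirely inside one bag — forcing width ≥ 3. Therefore the treewidth is 3.

Treewidth 3.
Bags: B1 = {0, 2, 4, 7}  B2 = {2, 4, 6, 7}  B3 = {2, 5, 6, 7}  B4 = {0, 2, 3, 4}  B5 = {2, 5, 6, 8}  B6 = {0, 1, 2, 4}
Tree: B1–B2, B2–B3, B1–B4, B3–B5, B4–B6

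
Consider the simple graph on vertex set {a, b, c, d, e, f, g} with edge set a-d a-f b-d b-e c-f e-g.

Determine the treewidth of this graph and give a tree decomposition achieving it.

Treewidth 1.
Bags: B1 = {c, f}  B2 = {a, f}  B3 = {a, d}  B4 = {b, d}  B5 = {b, e}  B6 = {e, g}
Tree: B1–B2, B2–B3, B3–B4, B4–B5, B5–B6

Each bag holds 2 vertices, so the decomposition has width 1, which upper-bounds the treewidth. Since G has at least one edge (e.g. c–f), it is not an edgeless graph, so tw(G) ≥ 1. The upper and lower bounds meet at 1, so that is the treewidth.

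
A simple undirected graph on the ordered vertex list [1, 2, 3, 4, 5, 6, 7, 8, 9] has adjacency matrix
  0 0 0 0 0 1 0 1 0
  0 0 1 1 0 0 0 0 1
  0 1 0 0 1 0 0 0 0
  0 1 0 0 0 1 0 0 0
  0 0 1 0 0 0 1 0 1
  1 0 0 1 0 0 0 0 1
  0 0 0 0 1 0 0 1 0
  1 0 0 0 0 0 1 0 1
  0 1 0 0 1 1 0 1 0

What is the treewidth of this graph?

A width-3 tree decomposition is:
Bags: B1 = {2, 3, 4, 5}  B2 = {2, 4, 5, 9}  B3 = {4, 5, 6, 9}  B4 = {5, 6, 7, 9}  B5 = {6, 7, 8, 9}  B6 = {1, 6, 7, 8}
Tree: B1–B2, B2–B3, B3–B4, B4–B5, B5–B6
Every bag has size at most 4, so the width is 4 − 1 = 3 and tw(G) ≤ 3. For the lower bound: the 4 vertex sets {2,3,4}, {5}, {9}, {1,6,7,8} are disjoint, each induces a connected subgraph, and every pair is joined by at least one edge of G. Contracting each set to a single vertex therefore yields K_{4} as a minor, and since treewidth is minor-monotone, tw(G) ≥ tw(K_{4}) = 3. Combining the bounds, tw(G) = 3.

3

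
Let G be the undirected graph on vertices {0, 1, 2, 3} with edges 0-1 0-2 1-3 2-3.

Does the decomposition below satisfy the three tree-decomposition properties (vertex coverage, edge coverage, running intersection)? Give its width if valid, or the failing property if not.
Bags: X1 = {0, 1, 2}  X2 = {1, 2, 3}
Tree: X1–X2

Yes; width 2.

Checking the three conditions: (i) the bags cover all of {0, 1, 2, 3}; (ii) for each edge, some bag contains both endpoints; (iii) the bags containing any fixed vertex form a subtree. All hold, so the decomposition is valid with width 3 − 1 = 2.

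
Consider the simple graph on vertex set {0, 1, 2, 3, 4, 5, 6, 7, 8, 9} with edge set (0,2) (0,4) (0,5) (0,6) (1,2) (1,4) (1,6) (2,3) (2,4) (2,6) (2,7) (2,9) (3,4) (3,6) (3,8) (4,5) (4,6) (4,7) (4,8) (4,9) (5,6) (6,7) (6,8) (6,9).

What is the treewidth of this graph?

A width-3 tree decomposition is:
Bags: B1 = {2, 3, 4, 6}  B2 = {1, 2, 4, 6}  B3 = {2, 4, 6, 7}  B4 = {3, 4, 6, 8}  B5 = {0, 2, 4, 6}  B6 = {2, 4, 6, 9}  B7 = {0, 4, 5, 6}
Tree: B1–B2, B1–B3, B1–B4, B1–B5, B2–B6, B5–B7
Every bag has size at most 4, so the width is 4 − 1 = 3 and tw(G) ≤ 3. For the lower bound, the 4 vertices {3, 4, 6, 8} are pairwise adjacent, and any tree decomposition puts a clique entirely inside one bag — forcing width ≥ 3. Therefore the treewidth is 3.

3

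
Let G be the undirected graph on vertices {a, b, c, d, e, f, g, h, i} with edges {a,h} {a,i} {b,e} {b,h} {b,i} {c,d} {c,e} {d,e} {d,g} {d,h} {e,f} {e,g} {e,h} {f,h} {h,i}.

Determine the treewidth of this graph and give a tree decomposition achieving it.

Treewidth 2.
One such decomposition:
Bags: B1 = {e, f, h}  B2 = {b, e, h}  B3 = {d, e, h}  B4 = {b, h, i}  B5 = {c, d, e}  B6 = {d, e, g}  B7 = {a, h, i}
Tree: B1–B2, B1–B3, B2–B4, B3–B5, B3–B6, B4–B7

Every bag has size at most 3, so the width is 3 − 1 = 2 and tw(G) ≤ 2. Conversely, {d, e, g} is a clique of size 3, and the vertices of any clique must share a bag in every tree decomposition; so some bag has ≥ 3 vertices and tw(G) ≥ 2. Combining the bounds, tw(G) = 2.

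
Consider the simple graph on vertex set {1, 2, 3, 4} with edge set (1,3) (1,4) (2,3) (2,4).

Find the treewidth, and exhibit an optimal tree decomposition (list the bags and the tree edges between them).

Treewidth 2.
One such decomposition:
Bags: B1 = {2, 3, 4}  B2 = {1, 3, 4}
Tree: B1–B2

Every bag has size at most 3, so the width is 3 − 1 = 2 and tw(G) ≤ 2. The edges 3–2–4–1–3 form a cycle, so G is not a tree and its treewidth is at least 2. Hence tw(G) = 2 exactly.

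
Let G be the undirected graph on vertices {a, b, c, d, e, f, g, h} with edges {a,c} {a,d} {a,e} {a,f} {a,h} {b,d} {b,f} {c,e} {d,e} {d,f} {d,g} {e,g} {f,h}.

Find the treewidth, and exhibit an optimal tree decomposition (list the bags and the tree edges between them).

The largest bag has 3 vertices, giving width 2; this decomposition certifies tw(G) ≤ 2. Conversely, {d, e, g} is a clique of size 3, and the vertices of any clique must share a bag in every tree decomposition; so some bag has ≥ 3 vertices and tw(G) ≥ 2. Therefore the treewidth is 2.

Treewidth 2.
One optimal decomposition is:
Bags: B1 = {a, d, f}  B2 = {a, d, e}  B3 = {b, d, f}  B4 = {a, f, h}  B5 = {d, e, g}  B6 = {a, c, e}
Tree: B1–B2, B1–B3, B1–B4, B2–B5, B2–B6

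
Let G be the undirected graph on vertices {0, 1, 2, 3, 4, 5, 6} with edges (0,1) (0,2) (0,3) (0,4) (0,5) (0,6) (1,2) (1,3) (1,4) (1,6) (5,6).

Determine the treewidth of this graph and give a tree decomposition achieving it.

The largest bag has 3 vertices, giving width 2; this decomposition certifies tw(G) ≤ 2. Conversely, {0, 1, 2} is a clique of size 3, and the vertices of any clique must share a bag in every tree decomposition; so some bag has ≥ 3 vertices and tw(G) ≥ 2. The upper and lower bounds meet at 2, so that is the treewidth.

Treewidth 2.
One optimal decomposition is:
Bags: B1 = {0, 1, 6}  B2 = {0, 5, 6}  B3 = {0, 1, 3}  B4 = {0, 1, 2}  B5 = {0, 1, 4}
Tree: B1–B2, B1–B3, B1–B4, B3–B5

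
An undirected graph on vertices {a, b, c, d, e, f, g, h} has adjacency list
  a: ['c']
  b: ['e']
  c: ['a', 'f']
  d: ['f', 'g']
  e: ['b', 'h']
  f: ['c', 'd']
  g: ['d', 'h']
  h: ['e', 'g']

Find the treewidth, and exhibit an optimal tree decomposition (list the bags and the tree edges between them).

Treewidth 1.
Bags: B1 = {a, c}  B2 = {c, f}  B3 = {d, f}  B4 = {d, g}  B5 = {g, h}  B6 = {e, h}  B7 = {b, e}
Tree: B1–B2, B2–B3, B3–B4, B4–B5, B5–B6, B6–B7

Every bag has size at most 2, so the width is 2 − 1 = 1 and tw(G) ≤ 1. Any graph with an edge has treewidth ≥ 1, and G has the edge a–c. The upper and lower bounds meet at 1, so that is the treewidth.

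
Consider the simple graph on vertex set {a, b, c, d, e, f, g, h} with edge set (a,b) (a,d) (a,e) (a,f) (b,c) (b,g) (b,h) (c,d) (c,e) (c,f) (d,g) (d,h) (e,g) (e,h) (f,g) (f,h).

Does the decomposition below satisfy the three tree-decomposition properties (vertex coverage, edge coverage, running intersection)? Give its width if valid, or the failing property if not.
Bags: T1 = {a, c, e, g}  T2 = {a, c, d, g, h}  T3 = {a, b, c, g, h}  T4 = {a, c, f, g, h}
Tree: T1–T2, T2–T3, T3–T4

A tree decomposition must satisfy three properties: every vertex lies in some bag; for every edge, both endpoints lie together in some bag; and for every vertex, the bags containing it form a connected subtree. Here edge (h,e) lies in no bag, so the decomposition is invalid.

No — edge (h,e) lies in no bag.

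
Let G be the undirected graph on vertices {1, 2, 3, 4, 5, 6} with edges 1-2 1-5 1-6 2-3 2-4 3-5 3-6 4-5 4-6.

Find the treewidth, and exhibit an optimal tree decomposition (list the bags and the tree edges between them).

Every bag has size at most 4, so the width is 4 − 1 = 3 and tw(G) ≤ 3. For the lower bound: the 4 vertex sets {2,3}, {4,5}, {6}, {1} are disjoint, each induces a connected subgraph, and every pair is joined by at least one edge of G. Contracting each set to a single vertex therefore yields K_{4} as a minor, and since treewidth is minor-monotone, tw(G) ≥ tw(K_{4}) = 3. Therefore the treewidth is 3.

Treewidth 3.
One optimal decomposition is:
Bags: B1 = {2, 3, 5, 6}  B2 = {2, 4, 5, 6}  B3 = {1, 2, 5, 6}
Tree: B1–B2, B2–B3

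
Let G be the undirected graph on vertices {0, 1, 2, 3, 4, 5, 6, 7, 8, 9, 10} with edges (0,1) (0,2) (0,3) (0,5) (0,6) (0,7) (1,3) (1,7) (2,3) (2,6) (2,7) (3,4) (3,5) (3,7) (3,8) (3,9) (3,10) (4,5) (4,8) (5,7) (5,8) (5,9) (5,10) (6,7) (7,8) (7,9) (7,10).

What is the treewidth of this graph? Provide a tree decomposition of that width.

Treewidth 3.
One optimal decomposition is:
Bags: B1 = {0, 3, 5, 7}  B2 = {3, 5, 7, 8}  B3 = {0, 2, 3, 7}  B4 = {3, 5, 7, 9}  B5 = {0, 2, 6, 7}  B6 = {0, 1, 3, 7}  B7 = {3, 4, 5, 8}  B8 = {3, 5, 7, 10}
Tree: B1–B2, B1–B3, B2–B4, B3–B5, B3–B6, B2–B7, B1–B8

The largest bag has 4 vertices, giving width 3; this decomposition certifies tw(G) ≤ 3. Conversely, {3, 4, 5, 8} is a clique of size 4, and the vertices of any clique must share a bag in every tree decomposition; so some bag has ≥ 4 vertices and tw(G) ≥ 3. Hence tw(G) = 3 exactly.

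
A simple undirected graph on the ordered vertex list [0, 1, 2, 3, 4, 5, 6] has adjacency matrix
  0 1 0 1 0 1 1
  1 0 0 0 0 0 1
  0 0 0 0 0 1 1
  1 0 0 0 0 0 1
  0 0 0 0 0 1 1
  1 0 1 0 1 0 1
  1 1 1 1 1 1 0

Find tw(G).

2

A width-2 tree decomposition is:
Bags: B1 = {0, 3, 6}  B2 = {0, 5, 6}  B3 = {0, 1, 6}  B4 = {2, 5, 6}  B5 = {4, 5, 6}
Tree: B1–B2, B1–B3, B2–B4, B4–B5
Every bag has size at most 3, so the width is 3 − 1 = 2 and tw(G) ≤ 2. Conversely, {0, 1, 6} is a clique of size 3, and the vertices of any clique must share a bag in every tree decomposition; so some bag has ≥ 3 vertices and tw(G) ≥ 2. Combining the bounds, tw(G) = 2.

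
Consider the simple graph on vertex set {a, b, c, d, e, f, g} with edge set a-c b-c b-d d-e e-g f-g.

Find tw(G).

1

A width-1 tree decomposition is:
Bags: B1 = {f, g}  B2 = {e, g}  B3 = {d, e}  B4 = {b, d}  B5 = {b, c}  B6 = {a, c}
Tree: B1–B2, B2–B3, B3–B4, B4–B5, B5–B6
Every bag has size at most 2, so the width is 2 − 1 = 1 and tw(G) ≤ 1. Since G has at least one edge (e.g. f–g), it is not an edgeless graph, so tw(G) ≥ 1. Combining the bounds, tw(G) = 1.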